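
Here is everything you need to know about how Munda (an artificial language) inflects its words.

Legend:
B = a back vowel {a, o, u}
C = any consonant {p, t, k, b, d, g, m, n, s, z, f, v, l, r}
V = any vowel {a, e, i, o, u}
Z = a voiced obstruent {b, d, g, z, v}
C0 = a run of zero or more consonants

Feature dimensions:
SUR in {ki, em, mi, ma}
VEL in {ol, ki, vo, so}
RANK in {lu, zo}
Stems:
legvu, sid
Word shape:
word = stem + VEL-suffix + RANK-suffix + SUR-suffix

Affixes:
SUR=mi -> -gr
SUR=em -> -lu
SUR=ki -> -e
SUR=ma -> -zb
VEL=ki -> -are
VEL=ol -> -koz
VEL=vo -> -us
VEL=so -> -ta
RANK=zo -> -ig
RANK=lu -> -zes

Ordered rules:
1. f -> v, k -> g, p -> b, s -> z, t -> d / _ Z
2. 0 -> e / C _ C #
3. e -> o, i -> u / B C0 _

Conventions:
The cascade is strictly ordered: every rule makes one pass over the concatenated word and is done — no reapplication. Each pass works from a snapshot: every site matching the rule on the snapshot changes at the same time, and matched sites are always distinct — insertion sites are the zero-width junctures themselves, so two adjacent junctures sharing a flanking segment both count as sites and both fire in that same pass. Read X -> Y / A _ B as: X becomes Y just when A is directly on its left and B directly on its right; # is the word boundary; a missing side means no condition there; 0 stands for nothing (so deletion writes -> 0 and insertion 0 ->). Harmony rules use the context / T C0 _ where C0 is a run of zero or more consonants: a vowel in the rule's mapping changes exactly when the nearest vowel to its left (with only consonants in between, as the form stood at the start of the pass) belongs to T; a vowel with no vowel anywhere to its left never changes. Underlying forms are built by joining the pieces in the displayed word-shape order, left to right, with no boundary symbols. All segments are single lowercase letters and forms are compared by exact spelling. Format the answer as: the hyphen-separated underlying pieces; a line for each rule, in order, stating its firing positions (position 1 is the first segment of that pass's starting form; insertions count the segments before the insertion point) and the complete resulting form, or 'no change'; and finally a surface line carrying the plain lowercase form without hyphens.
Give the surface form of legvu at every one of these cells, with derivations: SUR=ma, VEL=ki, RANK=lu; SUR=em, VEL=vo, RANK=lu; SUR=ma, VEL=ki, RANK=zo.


cell SUR=ma, VEL=ki, RANK=lu:
underlying: legvu-are-zes-zb
1. f -> v, k -> g, p -> b, s -> z, t -> d / _ Z: fires at position(s) 11: legvuarezezzb
2. 0 -> e / C _ C #: inserts after position(s) 12: legvuarezezzeb
3. e -> o, i -> u / B C0 _: fires at position(s) 8: legvuarozezzeb
surface: legvuarozezzeb

cell SUR=em, VEL=vo, RANK=lu:
underlying: legvu-us-zes-lu
1. f -> v, k -> g, p -> b, s -> z, t -> d / _ Z: fires at position(s) 7: legvuuzzeslu
2. 0 -> e / C _ C #: no change
3. e -> o, i -> u / B C0 _: fires at position(s) 9: legvuuzzoslu
surface: legvuuzzoslu

cell SUR=ma, VEL=ki, RANK=zo:
underlying: legvu-are-ig-zb
1. f -> v, k -> g, p -> b, s -> z, t -> d / _ Z: no change
2. 0 -> e / C _ C #: inserts after position(s) 11: legvuareigzeb
3. e -> o, i -> u / B C0 _: fires at position(s) 8: legvuaroigzeb
surface: legvuaroigzeb


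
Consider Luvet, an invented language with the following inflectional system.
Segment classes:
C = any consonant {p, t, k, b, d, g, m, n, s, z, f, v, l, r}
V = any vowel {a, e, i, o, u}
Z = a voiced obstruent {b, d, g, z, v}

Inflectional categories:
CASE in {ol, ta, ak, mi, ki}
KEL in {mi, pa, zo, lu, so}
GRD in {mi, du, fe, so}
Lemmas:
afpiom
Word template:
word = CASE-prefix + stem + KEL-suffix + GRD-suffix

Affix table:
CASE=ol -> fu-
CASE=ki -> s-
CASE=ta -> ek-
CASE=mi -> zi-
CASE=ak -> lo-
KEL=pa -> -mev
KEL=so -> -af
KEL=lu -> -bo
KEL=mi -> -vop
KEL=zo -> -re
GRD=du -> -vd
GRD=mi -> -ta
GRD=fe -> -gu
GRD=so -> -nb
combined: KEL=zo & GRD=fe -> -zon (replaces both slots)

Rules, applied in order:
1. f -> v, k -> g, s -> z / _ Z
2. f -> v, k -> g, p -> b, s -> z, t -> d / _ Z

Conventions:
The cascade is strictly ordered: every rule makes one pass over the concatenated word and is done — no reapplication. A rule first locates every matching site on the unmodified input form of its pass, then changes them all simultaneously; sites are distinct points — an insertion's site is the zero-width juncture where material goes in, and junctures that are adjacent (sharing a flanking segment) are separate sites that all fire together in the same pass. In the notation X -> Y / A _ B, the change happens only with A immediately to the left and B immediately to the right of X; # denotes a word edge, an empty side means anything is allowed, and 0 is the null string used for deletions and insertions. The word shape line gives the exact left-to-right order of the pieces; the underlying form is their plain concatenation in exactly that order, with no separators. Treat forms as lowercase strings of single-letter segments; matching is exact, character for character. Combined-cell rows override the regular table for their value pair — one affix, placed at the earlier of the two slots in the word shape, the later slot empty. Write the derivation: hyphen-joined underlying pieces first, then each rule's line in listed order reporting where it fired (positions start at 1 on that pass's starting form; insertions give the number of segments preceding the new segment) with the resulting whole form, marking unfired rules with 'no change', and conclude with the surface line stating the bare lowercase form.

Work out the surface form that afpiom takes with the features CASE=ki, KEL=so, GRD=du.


underlying: s-afpiom-af-vd
1. f -> v, k -> g, s -> z / _ Z: fires at position(s) 9: safpiomavvd
2. f -> v, k -> g, p -> b, s -> z, t -> d / _ Z: no change
surface: safpiomavvd


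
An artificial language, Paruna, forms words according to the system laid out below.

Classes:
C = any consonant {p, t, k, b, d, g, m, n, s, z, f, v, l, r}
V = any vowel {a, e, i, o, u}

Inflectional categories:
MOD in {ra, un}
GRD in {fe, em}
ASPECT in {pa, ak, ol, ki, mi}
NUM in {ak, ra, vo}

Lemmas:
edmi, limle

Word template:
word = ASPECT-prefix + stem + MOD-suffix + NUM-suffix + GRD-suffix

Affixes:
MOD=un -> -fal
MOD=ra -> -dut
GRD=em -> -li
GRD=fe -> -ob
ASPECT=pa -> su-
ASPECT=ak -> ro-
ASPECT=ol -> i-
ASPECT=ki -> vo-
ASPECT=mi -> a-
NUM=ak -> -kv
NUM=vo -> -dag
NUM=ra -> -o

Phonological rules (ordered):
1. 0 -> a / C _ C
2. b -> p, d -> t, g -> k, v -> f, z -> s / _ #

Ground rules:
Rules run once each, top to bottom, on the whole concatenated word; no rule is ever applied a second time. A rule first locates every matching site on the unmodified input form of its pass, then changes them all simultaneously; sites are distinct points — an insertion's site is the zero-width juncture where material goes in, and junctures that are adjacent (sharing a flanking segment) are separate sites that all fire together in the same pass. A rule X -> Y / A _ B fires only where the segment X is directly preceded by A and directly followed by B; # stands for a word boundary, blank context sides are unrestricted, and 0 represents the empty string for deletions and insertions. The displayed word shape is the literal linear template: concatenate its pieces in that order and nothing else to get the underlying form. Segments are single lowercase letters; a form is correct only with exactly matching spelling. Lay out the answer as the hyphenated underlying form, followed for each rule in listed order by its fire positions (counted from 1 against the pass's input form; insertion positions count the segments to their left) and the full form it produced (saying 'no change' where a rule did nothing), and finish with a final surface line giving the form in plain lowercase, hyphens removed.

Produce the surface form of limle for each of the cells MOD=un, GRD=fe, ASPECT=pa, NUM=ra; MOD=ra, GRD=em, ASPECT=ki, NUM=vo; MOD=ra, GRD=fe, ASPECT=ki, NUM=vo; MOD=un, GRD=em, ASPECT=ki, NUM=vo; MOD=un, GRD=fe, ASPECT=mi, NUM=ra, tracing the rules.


cell MOD=un, GRD=fe, ASPECT=pa, NUM=ra:
underlying: su-limle-fal-o-ob
1. 0 -> a / C _ C: inserts after position(s) 5: sulimalefaloob
2. b -> p, d -> t, g -> k, v -> f, z -> s / _ #: fires at position(s) 14: sulimalefaloop
surface: sulimalefaloop

cell MOD=ra, GRD=em, ASPECT=ki, NUM=vo:
underlying: vo-limle-dut-dag-li
1. 0 -> a / C _ C: inserts after position(s) 5, 10, 13: volimaledutadagali
2. b -> p, d -> t, g -> k, v -> f, z -> s / _ #: no change
surface: volimaledutadagali

cell MOD=ra, GRD=fe, ASPECT=ki, NUM=vo:
underlying: vo-limle-dut-dag-ob
1. 0 -> a / C _ C: inserts after position(s) 5, 10: volimaledutadagob
2. b -> p, d -> t, g -> k, v -> f, z -> s / _ #: fires at position(s) 17: volimaledutadagop
surface: volimaledutadagop

cell MOD=un, GRD=em, ASPECT=ki, NUM=vo:
underlying: vo-limle-fal-dag-li
1. 0 -> a / C _ C: inserts after position(s) 5, 10, 13: volimalefaladagali
2. b -> p, d -> t, g -> k, v -> f, z -> s / _ #: no change
surface: volimalefaladagali

cell MOD=un, GRD=fe, ASPECT=mi, NUM=ra:
underlying: a-limle-fal-o-ob
1. 0 -> a / C _ C: inserts after position(s) 4: alimalefaloob
2. b -> p, d -> t, g -> k, v -> f, z -> s / _ #: fires at position(s) 13: alimalefaloop
surface: alimalefaloop


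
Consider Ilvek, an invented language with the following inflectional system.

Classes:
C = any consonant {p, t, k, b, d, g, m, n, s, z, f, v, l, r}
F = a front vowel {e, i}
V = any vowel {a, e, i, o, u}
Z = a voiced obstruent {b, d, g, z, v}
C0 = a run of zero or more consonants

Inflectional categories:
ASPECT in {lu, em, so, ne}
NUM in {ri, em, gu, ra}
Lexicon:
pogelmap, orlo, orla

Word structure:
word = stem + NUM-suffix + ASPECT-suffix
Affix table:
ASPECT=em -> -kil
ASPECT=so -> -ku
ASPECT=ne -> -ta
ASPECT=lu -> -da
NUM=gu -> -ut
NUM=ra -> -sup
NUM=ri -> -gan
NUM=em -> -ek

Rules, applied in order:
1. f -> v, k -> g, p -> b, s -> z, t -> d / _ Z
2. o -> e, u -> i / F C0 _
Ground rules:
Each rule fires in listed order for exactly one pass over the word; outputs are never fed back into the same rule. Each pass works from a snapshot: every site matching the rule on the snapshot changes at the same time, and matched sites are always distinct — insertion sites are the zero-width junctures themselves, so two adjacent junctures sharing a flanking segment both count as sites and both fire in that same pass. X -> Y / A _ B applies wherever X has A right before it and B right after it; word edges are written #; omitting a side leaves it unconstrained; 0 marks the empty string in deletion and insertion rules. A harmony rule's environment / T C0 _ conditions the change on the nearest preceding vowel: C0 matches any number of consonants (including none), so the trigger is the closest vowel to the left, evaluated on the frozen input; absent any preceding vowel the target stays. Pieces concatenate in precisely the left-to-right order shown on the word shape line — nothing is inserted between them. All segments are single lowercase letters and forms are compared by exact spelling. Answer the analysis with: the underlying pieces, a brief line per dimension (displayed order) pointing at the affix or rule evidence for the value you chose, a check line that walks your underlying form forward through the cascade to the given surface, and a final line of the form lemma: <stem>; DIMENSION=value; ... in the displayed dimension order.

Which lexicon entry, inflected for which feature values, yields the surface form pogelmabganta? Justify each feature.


underlying: pogelmap-gan-ta
ASPECT=ne - signalled by the affix -ta
NUM=ri - signalled by the affix -gan
check: pogelmapganta -> pogelmabganta -> pogelmabganta
lemma: pogelmap; ASPECT=ne; NUM=ri


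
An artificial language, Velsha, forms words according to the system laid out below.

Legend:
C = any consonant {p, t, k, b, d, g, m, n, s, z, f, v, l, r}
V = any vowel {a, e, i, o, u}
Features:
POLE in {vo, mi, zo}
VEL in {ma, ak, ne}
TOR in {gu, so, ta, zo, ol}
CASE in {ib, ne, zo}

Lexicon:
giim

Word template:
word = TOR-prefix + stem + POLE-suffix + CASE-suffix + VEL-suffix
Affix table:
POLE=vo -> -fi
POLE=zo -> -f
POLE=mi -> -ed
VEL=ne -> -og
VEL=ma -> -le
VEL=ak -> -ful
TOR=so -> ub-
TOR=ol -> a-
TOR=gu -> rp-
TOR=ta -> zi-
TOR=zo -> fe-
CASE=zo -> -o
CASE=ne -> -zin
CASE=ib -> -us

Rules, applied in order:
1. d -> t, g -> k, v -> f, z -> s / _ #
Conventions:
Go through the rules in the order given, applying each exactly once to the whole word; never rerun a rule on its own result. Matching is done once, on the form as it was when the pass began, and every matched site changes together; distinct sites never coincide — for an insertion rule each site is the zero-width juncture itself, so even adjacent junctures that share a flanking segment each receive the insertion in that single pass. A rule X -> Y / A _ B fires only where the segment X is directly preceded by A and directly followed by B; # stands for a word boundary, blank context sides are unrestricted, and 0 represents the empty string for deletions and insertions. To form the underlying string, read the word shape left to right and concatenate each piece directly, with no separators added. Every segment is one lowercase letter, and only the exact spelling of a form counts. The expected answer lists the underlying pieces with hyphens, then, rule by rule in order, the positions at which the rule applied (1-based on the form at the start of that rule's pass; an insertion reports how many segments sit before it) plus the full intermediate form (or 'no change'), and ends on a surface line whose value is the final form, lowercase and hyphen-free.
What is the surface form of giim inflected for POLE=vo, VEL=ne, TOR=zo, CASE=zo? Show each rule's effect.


underlying: fe-giim-fi-o-og
1. d -> t, g -> k, v -> f, z -> s / _ #: fires at position(s) 11: fegiimfiook
surface: fegiimfiook


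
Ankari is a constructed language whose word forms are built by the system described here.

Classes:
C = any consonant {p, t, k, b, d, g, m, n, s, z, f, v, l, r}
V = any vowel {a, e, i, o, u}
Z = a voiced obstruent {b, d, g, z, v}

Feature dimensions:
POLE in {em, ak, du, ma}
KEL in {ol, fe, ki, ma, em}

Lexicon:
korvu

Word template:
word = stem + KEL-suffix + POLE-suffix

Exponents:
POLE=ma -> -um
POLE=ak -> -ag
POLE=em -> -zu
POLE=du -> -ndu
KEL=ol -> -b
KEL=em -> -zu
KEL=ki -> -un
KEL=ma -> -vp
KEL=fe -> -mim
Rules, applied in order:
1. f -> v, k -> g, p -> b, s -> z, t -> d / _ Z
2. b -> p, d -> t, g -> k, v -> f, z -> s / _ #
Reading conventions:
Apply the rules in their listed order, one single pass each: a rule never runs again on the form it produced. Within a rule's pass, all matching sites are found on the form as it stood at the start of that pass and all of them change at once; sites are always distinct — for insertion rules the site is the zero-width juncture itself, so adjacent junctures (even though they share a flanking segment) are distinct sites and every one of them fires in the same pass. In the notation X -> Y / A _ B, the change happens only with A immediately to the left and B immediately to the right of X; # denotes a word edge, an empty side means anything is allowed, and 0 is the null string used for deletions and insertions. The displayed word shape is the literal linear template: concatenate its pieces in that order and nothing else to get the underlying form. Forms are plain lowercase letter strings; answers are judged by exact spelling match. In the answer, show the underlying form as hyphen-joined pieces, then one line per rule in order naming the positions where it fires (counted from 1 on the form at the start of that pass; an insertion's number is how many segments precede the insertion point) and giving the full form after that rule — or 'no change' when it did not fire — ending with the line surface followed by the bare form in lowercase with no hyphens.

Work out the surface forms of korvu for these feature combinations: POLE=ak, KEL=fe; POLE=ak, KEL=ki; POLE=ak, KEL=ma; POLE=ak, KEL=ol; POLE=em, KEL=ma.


cell POLE=ak, KEL=fe:
underlying: korvu-mim-ag
1. f -> v, k -> g, p -> b, s -> z, t -> d / _ Z: no change
2. b -> p, d -> t, g -> k, v -> f, z -> s / _ #: fires at position(s) 10: korvumimak
surface: korvumimak

cell POLE=ak, KEL=ki:
underlying: korvu-un-ag
1. f -> v, k -> g, p -> b, s -> z, t -> d / _ Z: no change
2. b -> p, d -> t, g -> k, v -> f, z -> s / _ #: fires at position(s) 9: korvuunak
surface: korvuunak

cell POLE=ak, KEL=ma:
underlying: korvu-vp-ag
1. f -> v, k -> g, p -> b, s -> z, t -> d / _ Z: no change
2. b -> p, d -> t, g -> k, v -> f, z -> s / _ #: fires at position(s) 9: korvuvpak
surface: korvuvpak

cell POLE=ak, KEL=ol:
underlying: korvu-b-ag
1. f -> v, k -> g, p -> b, s -> z, t -> d / _ Z: no change
2. b -> p, d -> t, g -> k, v -> f, z -> s / _ #: fires at position(s) 8: korvubak
surface: korvubak

cell POLE=em, KEL=ma:
underlying: korvu-vp-zu
1. f -> v, k -> g, p -> b, s -> z, t -> d / _ Z: fires at position(s) 7: korvuvbzu
2. b -> p, d -> t, g -> k, v -> f, z -> s / _ #: no change
surface: korvuvbzu


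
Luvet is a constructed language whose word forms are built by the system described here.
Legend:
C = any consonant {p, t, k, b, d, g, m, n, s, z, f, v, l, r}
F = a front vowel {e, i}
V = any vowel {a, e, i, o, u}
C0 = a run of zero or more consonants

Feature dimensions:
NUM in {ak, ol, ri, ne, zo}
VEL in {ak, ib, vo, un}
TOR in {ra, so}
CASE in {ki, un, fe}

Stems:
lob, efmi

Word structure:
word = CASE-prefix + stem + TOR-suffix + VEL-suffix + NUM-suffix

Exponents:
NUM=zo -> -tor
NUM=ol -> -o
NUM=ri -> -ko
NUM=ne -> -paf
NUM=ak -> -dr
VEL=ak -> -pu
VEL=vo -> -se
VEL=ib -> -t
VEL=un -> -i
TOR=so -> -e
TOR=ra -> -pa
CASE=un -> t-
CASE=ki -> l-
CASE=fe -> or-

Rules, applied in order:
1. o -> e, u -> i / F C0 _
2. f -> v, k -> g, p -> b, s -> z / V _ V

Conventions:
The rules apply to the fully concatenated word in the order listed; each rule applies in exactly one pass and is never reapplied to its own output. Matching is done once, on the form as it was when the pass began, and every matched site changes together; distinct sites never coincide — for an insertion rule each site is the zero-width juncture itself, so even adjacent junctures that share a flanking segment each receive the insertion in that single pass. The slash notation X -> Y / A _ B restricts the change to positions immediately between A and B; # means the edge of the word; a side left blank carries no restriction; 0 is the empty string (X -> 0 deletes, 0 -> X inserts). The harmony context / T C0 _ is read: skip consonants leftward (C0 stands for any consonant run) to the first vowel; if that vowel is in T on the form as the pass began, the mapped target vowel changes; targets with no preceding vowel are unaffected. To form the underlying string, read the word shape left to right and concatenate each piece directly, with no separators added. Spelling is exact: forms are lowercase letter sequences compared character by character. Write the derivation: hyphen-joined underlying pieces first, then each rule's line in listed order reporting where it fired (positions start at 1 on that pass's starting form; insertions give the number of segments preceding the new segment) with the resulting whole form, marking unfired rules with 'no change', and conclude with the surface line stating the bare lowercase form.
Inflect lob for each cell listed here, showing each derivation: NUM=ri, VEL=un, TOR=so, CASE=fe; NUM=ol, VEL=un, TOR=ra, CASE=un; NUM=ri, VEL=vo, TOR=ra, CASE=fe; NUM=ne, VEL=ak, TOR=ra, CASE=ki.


cell NUM=ri, VEL=un, TOR=so, CASE=fe:
underlying: or-lob-e-i-ko
1. o -> e, u -> i / F C0 _: fires at position(s) 9: orlobeike
2. f -> v, k -> g, p -> b, s -> z / V _ V: fires at position(s) 8: orlobeige
surface: orlobeige

cell NUM=ol, VEL=un, TOR=ra, CASE=un:
underlying: t-lob-pa-i-o
1. o -> e, u -> i / F C0 _: fires at position(s) 8: tlobpaie
2. f -> v, k -> g, p -> b, s -> z / V _ V: no change
surface: tlobpaie

cell NUM=ri, VEL=vo, TOR=ra, CASE=fe:
underlying: or-lob-pa-se-ko
1. o -> e, u -> i / F C0 _: fires at position(s) 11: orlobpaseke
2. f -> v, k -> g, p -> b, s -> z / V _ V: fires at position(s) 8, 10: orlobpazege
surface: orlobpazege

cell NUM=ne, VEL=ak, TOR=ra, CASE=ki:
underlying: l-lob-pa-pu-paf
1. o -> e, u -> i / F C0 _: no change
2. f -> v, k -> g, p -> b, s -> z / V _ V: fires at position(s) 7, 9: llobpabubaf
surface: llobpabubaf


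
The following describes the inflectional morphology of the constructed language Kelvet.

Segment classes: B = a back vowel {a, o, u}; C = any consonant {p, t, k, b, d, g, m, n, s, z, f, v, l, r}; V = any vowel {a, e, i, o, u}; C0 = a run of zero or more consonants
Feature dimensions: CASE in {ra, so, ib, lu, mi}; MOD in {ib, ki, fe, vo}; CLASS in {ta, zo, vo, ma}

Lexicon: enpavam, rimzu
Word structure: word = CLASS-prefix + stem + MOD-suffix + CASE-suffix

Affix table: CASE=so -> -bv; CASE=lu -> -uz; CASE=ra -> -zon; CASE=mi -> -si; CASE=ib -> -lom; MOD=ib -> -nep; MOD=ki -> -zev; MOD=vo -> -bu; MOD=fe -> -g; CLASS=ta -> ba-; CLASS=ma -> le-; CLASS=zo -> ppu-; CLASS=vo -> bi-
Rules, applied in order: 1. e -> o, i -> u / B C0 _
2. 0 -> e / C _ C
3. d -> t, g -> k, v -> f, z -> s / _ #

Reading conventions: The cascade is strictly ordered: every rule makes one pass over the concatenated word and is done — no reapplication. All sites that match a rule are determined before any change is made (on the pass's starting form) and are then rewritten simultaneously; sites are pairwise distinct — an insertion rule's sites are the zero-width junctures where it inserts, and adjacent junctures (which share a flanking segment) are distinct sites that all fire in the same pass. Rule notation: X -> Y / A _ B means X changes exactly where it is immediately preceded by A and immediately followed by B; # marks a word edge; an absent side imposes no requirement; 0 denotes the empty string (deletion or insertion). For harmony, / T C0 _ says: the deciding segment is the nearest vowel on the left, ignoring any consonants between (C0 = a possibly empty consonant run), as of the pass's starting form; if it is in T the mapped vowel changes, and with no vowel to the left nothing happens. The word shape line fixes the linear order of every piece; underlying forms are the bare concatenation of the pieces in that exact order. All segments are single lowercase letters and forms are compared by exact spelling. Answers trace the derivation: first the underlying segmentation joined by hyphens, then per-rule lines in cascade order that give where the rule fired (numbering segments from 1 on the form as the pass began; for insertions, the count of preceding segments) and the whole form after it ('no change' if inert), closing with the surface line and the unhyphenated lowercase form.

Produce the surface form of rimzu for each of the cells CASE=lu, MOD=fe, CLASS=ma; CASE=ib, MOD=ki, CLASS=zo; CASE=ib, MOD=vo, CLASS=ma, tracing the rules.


cell CASE=lu, MOD=fe, CLASS=ma:
underlying: le-rimzu-g-uz
1. e -> o, i -> u / B C0 _: no change
2. 0 -> e / C _ C: inserts after position(s) 5: lerimezuguz
3. d -> t, g -> k, v -> f, z -> s / _ #: fires at position(s) 11: lerimezugus
surface: lerimezugus

cell CASE=ib, MOD=ki, CLASS=zo:
underlying: ppu-rimzu-zev-lom
1. e -> o, i -> u / B C0 _: fires at position(s) 5, 10: ppurumzuzovlom
2. 0 -> e / C _ C: inserts after position(s) 1, 6, 11: pepurumezuzovelom
3. d -> t, g -> k, v -> f, z -> s / _ #: no change
surface: pepurumezuzovelom

cell CASE=ib, MOD=vo, CLASS=ma:
underlying: le-rimzu-bu-lom
1. e -> o, i -> u / B C0 _: no change
2. 0 -> e / C _ C: inserts after position(s) 5: lerimezubulom
3. d -> t, g -> k, v -> f, z -> s / _ #: no change
surface: lerimezubulom


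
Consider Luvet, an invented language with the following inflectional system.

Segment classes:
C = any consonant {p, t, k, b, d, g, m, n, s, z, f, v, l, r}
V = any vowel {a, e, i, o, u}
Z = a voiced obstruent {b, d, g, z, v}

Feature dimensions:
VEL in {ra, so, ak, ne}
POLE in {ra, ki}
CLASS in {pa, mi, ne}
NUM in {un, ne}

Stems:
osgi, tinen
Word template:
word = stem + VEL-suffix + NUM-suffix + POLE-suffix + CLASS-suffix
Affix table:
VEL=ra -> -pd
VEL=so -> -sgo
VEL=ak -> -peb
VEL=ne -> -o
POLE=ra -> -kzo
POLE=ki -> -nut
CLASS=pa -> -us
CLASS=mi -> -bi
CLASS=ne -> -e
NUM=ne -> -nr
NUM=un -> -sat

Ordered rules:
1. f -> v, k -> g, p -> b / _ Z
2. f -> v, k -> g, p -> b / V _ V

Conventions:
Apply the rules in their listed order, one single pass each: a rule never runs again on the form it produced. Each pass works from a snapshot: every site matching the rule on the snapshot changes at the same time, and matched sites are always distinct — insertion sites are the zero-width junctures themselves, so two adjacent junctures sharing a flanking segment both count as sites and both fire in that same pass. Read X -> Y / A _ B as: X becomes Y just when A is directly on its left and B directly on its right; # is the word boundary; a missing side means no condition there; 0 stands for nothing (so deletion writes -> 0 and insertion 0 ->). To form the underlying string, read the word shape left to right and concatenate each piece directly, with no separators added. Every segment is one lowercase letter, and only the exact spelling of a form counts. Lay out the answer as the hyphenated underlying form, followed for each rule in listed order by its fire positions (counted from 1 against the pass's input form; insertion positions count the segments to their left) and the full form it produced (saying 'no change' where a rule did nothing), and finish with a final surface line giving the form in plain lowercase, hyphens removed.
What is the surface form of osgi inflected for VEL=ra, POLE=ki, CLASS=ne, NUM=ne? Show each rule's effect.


underlying: osgi-pd-nr-nut-e
1. f -> v, k -> g, p -> b / _ Z: fires at position(s) 5: osgibdnrnute
2. f -> v, k -> g, p -> b / V _ V: no change
surface: osgibdnrnute


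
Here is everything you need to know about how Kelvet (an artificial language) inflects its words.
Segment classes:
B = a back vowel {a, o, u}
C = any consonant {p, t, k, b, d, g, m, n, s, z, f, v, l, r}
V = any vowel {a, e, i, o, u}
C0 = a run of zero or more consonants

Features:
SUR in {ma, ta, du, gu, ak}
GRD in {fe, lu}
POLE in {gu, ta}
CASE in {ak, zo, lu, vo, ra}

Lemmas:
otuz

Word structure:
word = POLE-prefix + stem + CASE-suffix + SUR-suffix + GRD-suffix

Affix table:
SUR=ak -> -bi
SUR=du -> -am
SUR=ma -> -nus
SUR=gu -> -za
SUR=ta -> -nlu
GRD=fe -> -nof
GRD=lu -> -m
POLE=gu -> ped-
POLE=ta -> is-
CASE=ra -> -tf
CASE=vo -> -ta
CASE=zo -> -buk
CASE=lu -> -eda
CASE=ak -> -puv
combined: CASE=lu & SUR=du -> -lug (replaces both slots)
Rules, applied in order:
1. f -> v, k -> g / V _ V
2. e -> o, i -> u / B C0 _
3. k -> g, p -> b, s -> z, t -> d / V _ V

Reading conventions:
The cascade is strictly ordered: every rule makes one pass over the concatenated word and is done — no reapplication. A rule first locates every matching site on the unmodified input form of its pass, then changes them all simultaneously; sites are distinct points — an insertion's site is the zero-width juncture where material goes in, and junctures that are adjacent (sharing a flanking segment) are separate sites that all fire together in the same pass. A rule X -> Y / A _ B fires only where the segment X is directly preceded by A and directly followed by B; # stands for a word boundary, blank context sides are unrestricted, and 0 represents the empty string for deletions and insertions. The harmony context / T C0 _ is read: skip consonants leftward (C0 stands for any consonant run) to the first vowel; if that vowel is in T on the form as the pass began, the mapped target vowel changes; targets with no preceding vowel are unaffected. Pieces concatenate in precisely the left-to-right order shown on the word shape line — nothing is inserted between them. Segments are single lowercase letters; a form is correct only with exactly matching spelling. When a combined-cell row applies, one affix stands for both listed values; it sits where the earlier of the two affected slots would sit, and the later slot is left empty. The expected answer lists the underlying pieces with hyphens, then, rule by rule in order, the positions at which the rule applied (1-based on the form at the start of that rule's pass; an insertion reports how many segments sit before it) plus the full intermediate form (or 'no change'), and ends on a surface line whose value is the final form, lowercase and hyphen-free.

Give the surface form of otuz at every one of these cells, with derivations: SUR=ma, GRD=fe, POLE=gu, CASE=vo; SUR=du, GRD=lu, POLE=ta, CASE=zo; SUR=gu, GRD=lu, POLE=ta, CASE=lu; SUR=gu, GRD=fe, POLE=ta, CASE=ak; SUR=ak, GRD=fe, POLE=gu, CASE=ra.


cell SUR=ma, GRD=fe, POLE=gu, CASE=vo:
underlying: ped-otuz-ta-nus-nof
1. f -> v, k -> g / V _ V: no change
2. e -> o, i -> u / B C0 _: no change
3. k -> g, p -> b, s -> z, t -> d / V _ V: fires at position(s) 5: pedoduztanusnof
surface: pedoduztanusnof

cell SUR=du, GRD=lu, POLE=ta, CASE=zo:
underlying: is-otuz-buk-am-m
1. f -> v, k -> g / V _ V: fires at position(s) 9: isotuzbugamm
2. e -> o, i -> u / B C0 _: no change
3. k -> g, p -> b, s -> z, t -> d / V _ V: fires at position(s) 2, 4: izoduzbugamm
surface: izoduzbugamm

cell SUR=gu, GRD=lu, POLE=ta, CASE=lu:
underlying: is-otuz-eda-za-m
1. f -> v, k -> g / V _ V: no change
2. e -> o, i -> u / B C0 _: fires at position(s) 7: isotuzodazam
3. k -> g, p -> b, s -> z, t -> d / V _ V: fires at position(s) 2, 4: izoduzodazam
surface: izoduzodazam

cell SUR=gu, GRD=fe, POLE=ta, CASE=ak:
underlying: is-otuz-puv-za-nof
1. f -> v, k -> g / V _ V: no change
2. e -> o, i -> u / B C0 _: no change
3. k -> g, p -> b, s -> z, t -> d / V _ V: fires at position(s) 2, 4: izoduzpuvzanof
surface: izoduzpuvzanof

cell SUR=ak, GRD=fe, POLE=gu, CASE=ra:
underlying: ped-otuz-tf-bi-nof
1. f -> v, k -> g / V _ V: no change
2. e -> o, i -> u / B C0 _: fires at position(s) 11: pedotuztfbunof
3. k -> g, p -> b, s -> z, t -> d / V _ V: fires at position(s) 5: pedoduztfbunof
surface: pedoduztfbunof


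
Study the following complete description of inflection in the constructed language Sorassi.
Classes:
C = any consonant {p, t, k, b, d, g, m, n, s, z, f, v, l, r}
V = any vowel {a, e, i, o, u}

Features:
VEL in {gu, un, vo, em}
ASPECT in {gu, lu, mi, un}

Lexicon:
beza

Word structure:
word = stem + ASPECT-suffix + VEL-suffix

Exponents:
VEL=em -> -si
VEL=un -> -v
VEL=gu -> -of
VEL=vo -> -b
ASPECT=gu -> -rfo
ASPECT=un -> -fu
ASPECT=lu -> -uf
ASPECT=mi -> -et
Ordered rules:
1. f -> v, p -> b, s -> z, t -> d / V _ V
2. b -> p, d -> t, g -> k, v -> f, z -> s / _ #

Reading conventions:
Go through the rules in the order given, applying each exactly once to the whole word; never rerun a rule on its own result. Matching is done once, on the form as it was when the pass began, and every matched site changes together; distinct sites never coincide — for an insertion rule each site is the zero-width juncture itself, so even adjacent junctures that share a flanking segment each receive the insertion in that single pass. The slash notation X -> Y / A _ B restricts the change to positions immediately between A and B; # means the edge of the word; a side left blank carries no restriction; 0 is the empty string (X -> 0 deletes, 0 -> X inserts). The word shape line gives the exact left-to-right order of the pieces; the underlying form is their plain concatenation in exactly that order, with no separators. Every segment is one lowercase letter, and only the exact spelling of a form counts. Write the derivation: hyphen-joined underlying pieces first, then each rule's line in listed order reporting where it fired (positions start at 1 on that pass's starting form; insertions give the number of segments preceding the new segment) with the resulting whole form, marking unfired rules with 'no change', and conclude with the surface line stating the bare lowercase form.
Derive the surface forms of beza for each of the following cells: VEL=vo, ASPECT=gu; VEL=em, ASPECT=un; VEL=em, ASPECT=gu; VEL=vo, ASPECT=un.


cell VEL=vo, ASPECT=gu:
underlying: beza-rfo-b
1. f -> v, p -> b, s -> z, t -> d / V _ V: no change
2. b -> p, d -> t, g -> k, v -> f, z -> s / _ #: fires at position(s) 8: bezarfop
surface: bezarfop

cell VEL=em, ASPECT=un:
underlying: beza-fu-si
1. f -> v, p -> b, s -> z, t -> d / V _ V: fires at position(s) 5, 7: bezavuzi
2. b -> p, d -> t, g -> k, v -> f, z -> s / _ #: no change
surface: bezavuzi

cell VEL=em, ASPECT=gu:
underlying: beza-rfo-si
1. f -> v, p -> b, s -> z, t -> d / V _ V: fires at position(s) 8: bezarfozi
2. b -> p, d -> t, g -> k, v -> f, z -> s / _ #: no change
surface: bezarfozi

cell VEL=vo, ASPECT=un:
underlying: beza-fu-b
1. f -> v, p -> b, s -> z, t -> d / V _ V: fires at position(s) 5: bezavub
2. b -> p, d -> t, g -> k, v -> f, z -> s / _ #: fires at position(s) 7: bezavup
surface: bezavup


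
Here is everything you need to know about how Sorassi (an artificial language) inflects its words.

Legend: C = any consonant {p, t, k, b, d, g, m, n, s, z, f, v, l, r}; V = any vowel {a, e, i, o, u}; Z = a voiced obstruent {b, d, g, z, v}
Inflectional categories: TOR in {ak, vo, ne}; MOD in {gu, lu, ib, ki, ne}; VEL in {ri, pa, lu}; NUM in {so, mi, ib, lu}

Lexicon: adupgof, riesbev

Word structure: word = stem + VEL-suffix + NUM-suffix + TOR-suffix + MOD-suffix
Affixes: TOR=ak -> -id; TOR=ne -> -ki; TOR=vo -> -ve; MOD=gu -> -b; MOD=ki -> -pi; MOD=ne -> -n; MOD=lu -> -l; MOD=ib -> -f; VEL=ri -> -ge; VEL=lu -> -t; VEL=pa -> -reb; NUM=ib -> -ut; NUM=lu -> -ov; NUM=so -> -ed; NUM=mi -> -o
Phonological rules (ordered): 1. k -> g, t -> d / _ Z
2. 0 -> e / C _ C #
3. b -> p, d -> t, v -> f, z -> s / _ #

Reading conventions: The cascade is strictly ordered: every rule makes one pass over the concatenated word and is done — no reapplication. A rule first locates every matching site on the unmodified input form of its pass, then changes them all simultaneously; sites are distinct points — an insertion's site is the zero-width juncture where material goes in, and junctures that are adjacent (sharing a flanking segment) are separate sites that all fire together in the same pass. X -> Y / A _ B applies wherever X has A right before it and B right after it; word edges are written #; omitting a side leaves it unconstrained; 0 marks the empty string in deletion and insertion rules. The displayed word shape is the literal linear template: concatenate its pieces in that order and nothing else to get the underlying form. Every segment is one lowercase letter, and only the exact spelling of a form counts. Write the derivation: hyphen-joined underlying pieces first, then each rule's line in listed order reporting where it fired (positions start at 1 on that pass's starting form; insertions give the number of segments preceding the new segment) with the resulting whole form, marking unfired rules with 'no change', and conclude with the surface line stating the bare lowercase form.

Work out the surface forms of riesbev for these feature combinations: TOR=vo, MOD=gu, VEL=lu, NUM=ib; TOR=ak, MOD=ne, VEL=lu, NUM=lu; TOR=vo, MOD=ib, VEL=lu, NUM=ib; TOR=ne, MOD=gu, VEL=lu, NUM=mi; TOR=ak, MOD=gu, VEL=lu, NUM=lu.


cell TOR=vo, MOD=gu, VEL=lu, NUM=ib:
underlying: riesbev-t-ut-ve-b
1. k -> g, t -> d / _ Z: fires at position(s) 10: riesbevtudveb
2. 0 -> e / C _ C #: no change
3. b -> p, d -> t, v -> f, z -> s / _ #: fires at position(s) 13: riesbevtudvep
surface: riesbevtudvep

cell TOR=ak, MOD=ne, VEL=lu, NUM=lu:
underlying: riesbev-t-ov-id-n
1. k -> g, t -> d / _ Z: no change
2. 0 -> e / C _ C #: inserts after position(s) 12: riesbevtoviden
3. b -> p, d -> t, v -> f, z -> s / _ #: no change
surface: riesbevtoviden

cell TOR=vo, MOD=ib, VEL=lu, NUM=ib:
underlying: riesbev-t-ut-ve-f
1. k -> g, t -> d / _ Z: fires at position(s) 10: riesbevtudvef
2. 0 -> e / C _ C #: no change
3. b -> p, d -> t, v -> f, z -> s / _ #: no change
surface: riesbevtudvef

cell TOR=ne, MOD=gu, VEL=lu, NUM=mi:
underlying: riesbev-t-o-ki-b
1. k -> g, t -> d / _ Z: no change
2. 0 -> e / C _ C #: no change
3. b -> p, d -> t, v -> f, z -> s / _ #: fires at position(s) 12: riesbevtokip
surface: riesbevtokip

cell TOR=ak, MOD=gu, VEL=lu, NUM=lu:
underlying: riesbev-t-ov-id-b
1. k -> g, t -> d / _ Z: no change
2. 0 -> e / C _ C #: inserts after position(s) 12: riesbevtovideb
3. b -> p, d -> t, v -> f, z -> s / _ #: fires at position(s) 14: riesbevtovidep
surface: riesbevtovidep


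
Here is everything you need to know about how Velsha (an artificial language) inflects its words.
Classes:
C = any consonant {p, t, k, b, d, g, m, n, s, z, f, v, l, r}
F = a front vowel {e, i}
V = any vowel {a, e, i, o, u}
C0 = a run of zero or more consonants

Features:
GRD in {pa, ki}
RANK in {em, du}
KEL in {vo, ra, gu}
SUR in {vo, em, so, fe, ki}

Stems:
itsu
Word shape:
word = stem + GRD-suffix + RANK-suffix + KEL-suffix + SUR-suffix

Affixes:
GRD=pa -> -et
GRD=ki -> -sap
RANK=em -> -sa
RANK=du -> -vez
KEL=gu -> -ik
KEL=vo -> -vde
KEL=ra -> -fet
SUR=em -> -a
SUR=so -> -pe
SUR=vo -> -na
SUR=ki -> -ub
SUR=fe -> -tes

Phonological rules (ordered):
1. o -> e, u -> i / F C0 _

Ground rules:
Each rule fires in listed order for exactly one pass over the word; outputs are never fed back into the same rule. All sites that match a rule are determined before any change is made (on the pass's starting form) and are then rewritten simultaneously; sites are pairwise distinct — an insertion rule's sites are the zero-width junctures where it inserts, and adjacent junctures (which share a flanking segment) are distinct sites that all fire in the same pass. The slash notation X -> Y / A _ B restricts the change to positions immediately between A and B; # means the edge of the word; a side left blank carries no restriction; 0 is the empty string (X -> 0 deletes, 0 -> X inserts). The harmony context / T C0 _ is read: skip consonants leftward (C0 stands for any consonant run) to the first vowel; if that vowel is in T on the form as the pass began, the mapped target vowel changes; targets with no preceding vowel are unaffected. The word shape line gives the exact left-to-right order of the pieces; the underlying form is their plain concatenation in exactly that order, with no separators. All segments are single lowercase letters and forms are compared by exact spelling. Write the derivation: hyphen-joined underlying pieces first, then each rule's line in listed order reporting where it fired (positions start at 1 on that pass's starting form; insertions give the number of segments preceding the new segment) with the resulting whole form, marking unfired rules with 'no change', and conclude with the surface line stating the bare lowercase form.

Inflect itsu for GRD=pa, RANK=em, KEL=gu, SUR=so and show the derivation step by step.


underlying: itsu-et-sa-ik-pe
1. o -> e, u -> i / F C0 _: fires at position(s) 4: itsietsaikpe
surface: itsietsaikpe


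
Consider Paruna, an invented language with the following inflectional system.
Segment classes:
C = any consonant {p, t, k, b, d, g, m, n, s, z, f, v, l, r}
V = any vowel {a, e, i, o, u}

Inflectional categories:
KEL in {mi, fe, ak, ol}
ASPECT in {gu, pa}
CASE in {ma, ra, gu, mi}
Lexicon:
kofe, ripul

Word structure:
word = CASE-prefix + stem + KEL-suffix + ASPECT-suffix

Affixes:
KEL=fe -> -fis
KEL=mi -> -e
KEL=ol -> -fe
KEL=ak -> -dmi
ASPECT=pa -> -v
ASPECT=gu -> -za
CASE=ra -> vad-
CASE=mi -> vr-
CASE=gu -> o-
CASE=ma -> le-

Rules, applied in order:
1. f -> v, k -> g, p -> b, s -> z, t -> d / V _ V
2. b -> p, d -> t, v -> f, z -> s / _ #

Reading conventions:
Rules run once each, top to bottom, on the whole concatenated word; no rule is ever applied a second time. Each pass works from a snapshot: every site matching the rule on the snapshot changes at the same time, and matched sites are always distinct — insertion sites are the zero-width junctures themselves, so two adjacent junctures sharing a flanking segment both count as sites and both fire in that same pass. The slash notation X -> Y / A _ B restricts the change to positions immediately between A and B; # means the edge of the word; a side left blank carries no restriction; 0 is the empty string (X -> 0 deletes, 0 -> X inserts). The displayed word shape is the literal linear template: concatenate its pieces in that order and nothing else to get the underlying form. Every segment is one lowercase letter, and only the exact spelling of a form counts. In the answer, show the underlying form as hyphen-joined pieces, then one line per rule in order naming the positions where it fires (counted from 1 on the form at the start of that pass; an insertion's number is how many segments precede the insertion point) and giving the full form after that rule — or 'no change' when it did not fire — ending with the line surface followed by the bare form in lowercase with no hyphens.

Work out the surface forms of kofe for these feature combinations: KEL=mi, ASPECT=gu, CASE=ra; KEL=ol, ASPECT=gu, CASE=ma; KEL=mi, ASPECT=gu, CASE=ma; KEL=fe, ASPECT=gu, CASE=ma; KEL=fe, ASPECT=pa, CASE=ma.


cell KEL=mi, ASPECT=gu, CASE=ra:
underlying: vad-kofe-e-za
1. f -> v, k -> g, p -> b, s -> z, t -> d / V _ V: fires at position(s) 6: vadkoveeza
2. b -> p, d -> t, v -> f, z -> s / _ #: no change
surface: vadkoveeza

cell KEL=ol, ASPECT=gu, CASE=ma:
underlying: le-kofe-fe-za
1. f -> v, k -> g, p -> b, s -> z, t -> d / V _ V: fires at position(s) 3, 5, 7: legoveveza
2. b -> p, d -> t, v -> f, z -> s / _ #: no change
surface: legoveveza

cell KEL=mi, ASPECT=gu, CASE=ma:
underlying: le-kofe-e-za
1. f -> v, k -> g, p -> b, s -> z, t -> d / V _ V: fires at position(s) 3, 5: legoveeza
2. b -> p, d -> t, v -> f, z -> s / _ #: no change
surface: legoveeza

cell KEL=fe, ASPECT=gu, CASE=ma:
underlying: le-kofe-fis-za
1. f -> v, k -> g, p -> b, s -> z, t -> d / V _ V: fires at position(s) 3, 5, 7: legovevisza
2. b -> p, d -> t, v -> f, z -> s / _ #: no change
surface: legovevisza

cell KEL=fe, ASPECT=pa, CASE=ma:
underlying: le-kofe-fis-v
1. f -> v, k -> g, p -> b, s -> z, t -> d / V _ V: fires at position(s) 3, 5, 7: legovevisv
2. b -> p, d -> t, v -> f, z -> s / _ #: fires at position(s) 10: legovevisf
surface: legovevisf
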